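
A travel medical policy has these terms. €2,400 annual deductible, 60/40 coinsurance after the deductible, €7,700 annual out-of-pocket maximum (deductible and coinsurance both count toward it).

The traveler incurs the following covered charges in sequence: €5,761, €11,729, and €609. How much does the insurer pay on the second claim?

€7,773.40

Claim 1 (€5,761): €2,400 finishes the deductible; €3,361 goes to coinsurance; 40% of €3,361 = €1,344.40. Traveler pays €3,744.40; OOP now €3,744.40. Plan pays €5,761 − €3,744.40 = €2,016.60.
Claim 2 (€11,729): deductible already satisfied, so traveler's share is 40% × €11,729 = €4,691.60. Adding that to €3,744.40 gives €8,436, past the €7,700 cap; traveler pays only €7,700 − €3,744.40 = €3,955.60. Insurer: €11,729 − €3,955.60 = €7,773.40.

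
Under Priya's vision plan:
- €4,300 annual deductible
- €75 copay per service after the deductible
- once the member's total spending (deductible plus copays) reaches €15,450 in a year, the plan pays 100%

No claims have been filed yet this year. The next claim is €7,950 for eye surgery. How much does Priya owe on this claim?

€4,375

Deductible not yet touched, so the first €4,300 of the bill goes to the deductible.
After the €4,300 deductible portion, €7,950 − €4,300 = €3,650 is subject to the copay.
Copay on this service: €75.
So the member owes €4,300 + €75 = €4,375 before any cap.
Year-to-date out-of-pocket becomes €0 + €4,375 = €4,375, still under the €15,450 maximum, so no cap applies.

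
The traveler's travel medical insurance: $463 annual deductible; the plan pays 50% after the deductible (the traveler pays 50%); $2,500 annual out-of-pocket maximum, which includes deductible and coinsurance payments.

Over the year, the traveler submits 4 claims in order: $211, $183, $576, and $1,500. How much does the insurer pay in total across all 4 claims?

$1,003.50

Claim 1 — $211: fully absorbed by the deductible. Traveler pays $211; OOP now $211. Plan pays $211 − $211 = $0.
Claim 2 — $183: entire amount goes to the deductible. Cost to traveler: $183. OOP to date $394. Plan pays $183 − $183 = $0.
Claim 3 — $576: $69 to deductible, leaving $507; traveler's 50% is $253.50. Cost to traveler: $322.50. OOP to date $716.50. Plan pays $576 − $322.50 = $253.50.
Claim 4 — $1,500: 50% coinsurance on $1,500 = $750. Cost to traveler: $750. OOP to date $1,466.50. Plan pays $1,500 − $750 = $750.
Insurer total = bills − traveler's total = $2,470 − $1,466.50 = $1,003.50.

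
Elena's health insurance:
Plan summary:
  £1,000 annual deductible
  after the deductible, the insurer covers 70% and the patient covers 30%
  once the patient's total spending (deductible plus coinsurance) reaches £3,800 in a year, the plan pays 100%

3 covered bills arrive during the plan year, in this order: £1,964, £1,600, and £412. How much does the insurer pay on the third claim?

£288.40

Bill 1, £1,964: £1,000 to deductible, leaving £964; patient's 30% is £289.20. Patient pays £1,289.20; OOP now £1,289.20. Plan pays £1,964 − £1,289.20 = £674.80.
Bill 2, £1,600: deductible met; 30% of £1,600 = £480. Patient pays £480; OOP now £1,769.20. Plan pays £1,600 − £480 = £1,120.
Bill 3, £412: 30% coinsurance on £412 = £123.60. Cost to patient: £123.60. OOP to date £1,892.80. Plan pays £412 − £123.60 = £288.40.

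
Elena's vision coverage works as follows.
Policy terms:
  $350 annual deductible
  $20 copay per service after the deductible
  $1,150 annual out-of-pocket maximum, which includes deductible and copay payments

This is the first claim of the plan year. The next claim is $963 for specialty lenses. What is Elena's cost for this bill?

Nothing has been paid toward the $350 deductible, so the first $350 of this charge is applied there.
The remaining $613 (= $963 − $350) moves to the copay.
Copay on this service: $20.
That puts the member's cost at $350 + $20 = $370 before any cap.
Year-to-date out-of-pocket becomes $0 + $370 = $370, still under the $1,150 maximum, so no cap applies.

$370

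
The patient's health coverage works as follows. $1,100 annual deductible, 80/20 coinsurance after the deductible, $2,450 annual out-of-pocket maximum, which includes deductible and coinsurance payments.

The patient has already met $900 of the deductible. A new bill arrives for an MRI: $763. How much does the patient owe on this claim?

Remaining deductible: $1,100 − $900 = $200.
That leaves $763 − $200 = $563 for coinsurance.
Coinsurance: $563 × 20% = $112.60.
That puts the patient's cost at $200 + $112.60 = $312.60 before any cap.
Total out-of-pocket so far would be $900 + $312.60 = $1,212.60, below the $2,450 cap — no reduction.

$312.60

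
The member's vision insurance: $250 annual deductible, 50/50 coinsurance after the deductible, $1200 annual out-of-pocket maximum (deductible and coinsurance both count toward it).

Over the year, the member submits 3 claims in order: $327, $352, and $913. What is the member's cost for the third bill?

$456.50

Claim 1 ($327): $250 finishes the deductible; $77 goes to coinsurance; coinsurance $77 × 50% = $38.50. Cost to member: $288.50. OOP to date $288.50.
Claim 2 ($352): 50% coinsurance on $352 = $176. Member owes $176 (running OOP $464.50).
Claim 3 ($913): deductible already satisfied, so member's share is 50% × $913 = $456.50. Member pays $456.50; OOP now $921.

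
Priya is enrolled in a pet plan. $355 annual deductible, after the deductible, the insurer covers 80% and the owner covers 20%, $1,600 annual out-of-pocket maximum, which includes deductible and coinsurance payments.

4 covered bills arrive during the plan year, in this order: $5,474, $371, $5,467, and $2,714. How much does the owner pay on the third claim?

$147

Claim 1 — $5,474: $355 finishes the deductible; $5,119 goes to coinsurance; coinsurance $5,119 × 20% = $1,023.80. Owner owes $1,378.80 (running OOP $1,378.80).
Claim 2 — $371: 20% coinsurance on $371 = $74.20. Cost to owner: $74.20. OOP to date $1,453.
Claim 3 — $5,467: 20% coinsurance on $5,467 = $1,093.40. Adding that to $1,453 gives $2,546.40, past the $1,600 cap; owner pays only $1,600 − $1,453 = $147.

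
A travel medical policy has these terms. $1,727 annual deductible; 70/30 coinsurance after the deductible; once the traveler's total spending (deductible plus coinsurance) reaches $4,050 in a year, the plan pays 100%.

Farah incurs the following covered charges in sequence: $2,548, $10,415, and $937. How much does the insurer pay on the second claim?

$8,338.30

Bill 1, $2,548: $1,727 to deductible, leaving $821; coinsurance $821 × 30% = $246.30. Traveler owes $1,973.30 (running OOP $1,973.30). Plan pays $2,548 − $1,973.30 = $574.70.
Bill 2, $10,415: 30% coinsurance on $10,415 = $3,124.50. Adding that to $1,973.30 gives $5,097.80, past the $4,050 cap; traveler pays only $4,050 − $1,973.30 = $2,076.70. Insurer: $10,415 − $2,076.70 = $8,338.30.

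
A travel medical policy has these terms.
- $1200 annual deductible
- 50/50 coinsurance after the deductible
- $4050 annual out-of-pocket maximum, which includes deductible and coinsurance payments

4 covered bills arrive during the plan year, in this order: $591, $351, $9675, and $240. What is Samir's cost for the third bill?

$3108

Claim 1 ($591): all of it applies to the deductible. Cost to traveler: $591. OOP to date $591.
Claim 2 ($351): all of it applies to the deductible. Cost to traveler: $351. OOP to date $942.
Claim 3 ($9675): $258 to deductible, leaving $9417; 50% of $9417 = $4708.50. Deductible plus coinsurance: $258 + $4708.50 = $4966.50. Adding that to $942 gives $5908.50, past the $4050 cap; traveler pays only $4050 − $942 = $3108.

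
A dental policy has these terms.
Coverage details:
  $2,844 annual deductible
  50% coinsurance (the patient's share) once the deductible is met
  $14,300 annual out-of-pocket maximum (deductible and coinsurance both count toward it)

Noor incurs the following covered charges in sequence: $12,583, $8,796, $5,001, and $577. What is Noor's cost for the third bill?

$2,188.50

Claim 1 — $12,583: deductible takes $2,844, $9,739 remains; patient's 50% is $4,869.50. Patient pays $7,713.50; OOP now $7,713.50.
Claim 2 — $8,796: 50% coinsurance on $8,796 = $4,398. Cost to patient: $4,398. OOP to date $12,111.50.
Claim 3 — $5,001: deductible already satisfied, so patient's share is 50% × $5,001 = $2,500.50. That would push OOP to $14,612, over the $14,300 cap, so patient pays $14,300 − $12,111.50 = $2,188.50.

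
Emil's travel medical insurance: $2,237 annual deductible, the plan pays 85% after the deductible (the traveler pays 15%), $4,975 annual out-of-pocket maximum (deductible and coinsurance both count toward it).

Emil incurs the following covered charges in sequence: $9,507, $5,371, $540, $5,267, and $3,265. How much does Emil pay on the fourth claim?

#1 ($9,507): $2,237 finishes the deductible; $7,270 goes to coinsurance; 15% of $7,270 = $1,090.50. Traveler pays $3,327.50; OOP now $3,327.50.
#2 ($5,371): deductible already satisfied, so traveler's share is 15% × $5,371 = $805.65. Traveler owes $805.65 (running OOP $4,133.15).
#3 ($540): deductible met; 15% of $540 = $81. Cost to traveler: $81. OOP to date $4,214.15.
#4 ($5,267): 15% coinsurance on $5,267 = $790.05. OOP would hit $5,004.20 > $4,975, so the cap limits the traveler to $4,975 − $4,214.15 = $760.85.

$760.85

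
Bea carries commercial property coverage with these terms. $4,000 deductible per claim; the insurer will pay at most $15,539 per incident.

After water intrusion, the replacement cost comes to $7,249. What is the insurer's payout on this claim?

$3,249

Less the $4,000 deductible: $7,249 − $4,000 = $3,249.
$3,249 is within the $15,539 limit, so the insurer pays $3,249.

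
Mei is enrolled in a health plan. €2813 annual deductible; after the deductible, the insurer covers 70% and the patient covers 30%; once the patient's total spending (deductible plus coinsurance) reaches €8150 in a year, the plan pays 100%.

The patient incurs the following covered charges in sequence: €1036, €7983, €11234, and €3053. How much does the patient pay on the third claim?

Claim 1 (€1036): fully absorbed by the deductible. Cost to patient: €1036. OOP to date €1036.
Claim 2 (€7983): €1777 to deductible, leaving €6206; patient's 30% is €1861.80. Patient owes €3638.80 (running OOP €4674.80).
Claim 3 (€11234): 30% coinsurance on €11234 = €3370.20. Cost to patient: €3370.20. OOP to date €8045.

€3370.20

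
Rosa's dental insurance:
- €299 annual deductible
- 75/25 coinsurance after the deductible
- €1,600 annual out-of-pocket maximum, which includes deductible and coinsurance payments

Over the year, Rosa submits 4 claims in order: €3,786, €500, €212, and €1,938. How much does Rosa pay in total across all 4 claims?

€1,600

Bill 1, €3,786: deductible takes €299, €3,487 remains; patient's 25% is €871.75. Cost to patient: €1,170.75. OOP to date €1,170.75.
Bill 2, €500: deductible met; 25% of €500 = €125. Cost to patient: €125. OOP to date €1,295.75.
Bill 3, €212: deductible met; 25% of €212 = €53. Patient owes €53 (running OOP €1,348.75).
Bill 4, €1,938: 25% coinsurance on €1,938 = €484.50. That would push OOP to €1,833.25, over the €1,600 cap, so patient pays €1,600 − €1,348.75 = €251.25.
Summing the patient's payments: €1,170.75 + €125 + €53 + €251.25 = €1,600.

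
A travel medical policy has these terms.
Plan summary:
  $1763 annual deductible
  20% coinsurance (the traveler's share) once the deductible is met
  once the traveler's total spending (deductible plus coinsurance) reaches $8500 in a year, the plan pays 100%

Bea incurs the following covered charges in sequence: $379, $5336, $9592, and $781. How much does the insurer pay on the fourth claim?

Claim 1 — $379: entire amount goes to the deductible. Traveler pays $379; OOP now $379. Plan pays $379 − $379 = $0.
Claim 2 — $5336: deductible takes $1384, $3952 remains; coinsurance $3952 × 20% = $790.40. Cost to traveler: $2174.40. OOP to date $2553.40. Insurer: $5336 − $2174.40 = $3161.60.
Claim 3 — $9592: deductible already satisfied, so traveler's share is 20% × $9592 = $1918.40. Traveler owes $1918.40 (running OOP $4471.80). Insurer: $9592 − $1918.40 = $7673.60.
Claim 4 — $781: deductible already satisfied, so traveler's share is 20% × $781 = $156.20. Traveler pays $156.20; OOP now $4628. Plan pays $781 − $156.20 = $624.80.

$624.80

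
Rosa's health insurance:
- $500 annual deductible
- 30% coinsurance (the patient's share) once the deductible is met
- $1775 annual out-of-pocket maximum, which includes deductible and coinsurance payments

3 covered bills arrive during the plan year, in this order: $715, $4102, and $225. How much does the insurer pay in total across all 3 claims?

Claim 1 ($715): $500 finishes the deductible; $215 goes to coinsurance; patient's 30% is $64.50. Cost to patient: $564.50. OOP to date $564.50. Plan pays $715 − $564.50 = $150.50.
Claim 2 ($4102): 30% coinsurance on $4102 = $1230.60. That would push OOP to $1795.10, over the $1775 cap, so patient pays $1775 − $564.50 = $1210.50. Insurer: $4102 − $1210.50 = $2891.50.
Claim 3 ($225): deductible met; 30% of $225 = $67.50. Adding that to $1775 gives $1842.50, past the $1775 cap; patient pays only $1775 − $1775 = $0. Plan pays $225 − $0 = $225.
Insurer total: $150.50 + $2891.50 + $225 = $3267.

$3267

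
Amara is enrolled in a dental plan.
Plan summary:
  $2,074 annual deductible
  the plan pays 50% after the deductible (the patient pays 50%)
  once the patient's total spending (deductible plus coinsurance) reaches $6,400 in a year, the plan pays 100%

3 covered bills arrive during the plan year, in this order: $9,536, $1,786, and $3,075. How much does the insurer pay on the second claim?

$1,191

#1 ($9,536): deductible takes $2,074, $7,462 remains; 50% of $7,462 = $3,731. Patient pays $5,805; OOP now $5,805. Insurer: $9,536 − $5,805 = $3,731.
#2 ($1,786): deductible already satisfied, so patient's share is 50% × $1,786 = $893. OOP would hit $6,698 > $6,400, so the cap limits the patient to $6,400 − $5,805 = $595. Plan pays $1,786 − $595 = $1,191.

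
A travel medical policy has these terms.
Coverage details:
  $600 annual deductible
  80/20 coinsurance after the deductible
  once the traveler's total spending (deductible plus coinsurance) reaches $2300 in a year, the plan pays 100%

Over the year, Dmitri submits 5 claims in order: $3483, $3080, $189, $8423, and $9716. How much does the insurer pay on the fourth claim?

#1 ($3483): $600 finishes the deductible; $2883 goes to coinsurance; 20% of $2883 = $576.60. Cost to traveler: $1176.60. OOP to date $1176.60. Insurer: $3483 − $1176.60 = $2306.40.
#2 ($3080): deductible met; 20% of $3080 = $616. Cost to traveler: $616. OOP to date $1792.60. Plan pays $3080 − $616 = $2464.
#3 ($189): deductible already satisfied, so traveler's share is 20% × $189 = $37.80. Traveler pays $37.80; OOP now $1830.40. Insurer: $189 − $37.80 = $151.20.
#4 ($8423): deductible already satisfied, so traveler's share is 20% × $8423 = $1684.60. OOP would hit $3515 > $2300, so the cap limits the traveler to $2300 − $1830.40 = $469.60. Plan pays $8423 − $469.60 = $7953.40.

$7953.40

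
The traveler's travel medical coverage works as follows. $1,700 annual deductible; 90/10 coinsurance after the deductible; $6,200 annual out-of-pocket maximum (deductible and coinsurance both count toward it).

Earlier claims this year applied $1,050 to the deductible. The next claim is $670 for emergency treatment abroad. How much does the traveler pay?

$1,050 of the $1,700 deductible is already met, leaving $650.
After the $650 deductible portion, $670 − $650 = $20 is subject to coinsurance.
Coinsurance: $20 × 10% = $2.
Traveler responsibility before any cap: $650 + $2 = $652.
Cumulative spending $1,050 + $652 = $1,702 stays under the $6,200 maximum.

$652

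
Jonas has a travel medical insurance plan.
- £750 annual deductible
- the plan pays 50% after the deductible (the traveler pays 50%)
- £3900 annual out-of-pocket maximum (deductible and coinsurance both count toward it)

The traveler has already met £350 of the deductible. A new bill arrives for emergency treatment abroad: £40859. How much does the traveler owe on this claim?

£3550

Deductible still to meet: £750 − £350 = £400.
That leaves £40859 − £400 = £40459 for coinsurance.
50% of £40459 = £20229.50 falls to the traveler.
That puts the traveler's cost at £400 + £20229.50 = £20629.50 before any cap.
Adding £20629.50 to the £350 already spent would give £20979.50, which exceeds the £3900 cap; the traveler pays just £3900 − £350 = £3550.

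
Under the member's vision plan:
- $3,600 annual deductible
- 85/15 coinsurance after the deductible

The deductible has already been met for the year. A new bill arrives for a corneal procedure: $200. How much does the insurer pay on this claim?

$170

With the deductible met, the entire $200 is subject to coinsurance.
Member's 15% share of $200 is $30.
The plan picks up $200 − $30 = $170.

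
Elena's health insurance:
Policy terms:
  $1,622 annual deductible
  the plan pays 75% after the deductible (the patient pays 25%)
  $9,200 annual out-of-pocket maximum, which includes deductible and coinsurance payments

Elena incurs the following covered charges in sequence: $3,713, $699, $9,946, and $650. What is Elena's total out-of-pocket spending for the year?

Claim 1 ($3,713): $1,622 to deductible, leaving $2,091; patient's 25% is $522.75. Cost to patient: $2,144.75. OOP to date $2,144.75.
Claim 2 ($699): deductible met; 25% of $699 = $174.75. Patient owes $174.75 (running OOP $2,319.50).
Claim 3 ($9,946): deductible already satisfied, so patient's share is 25% × $9,946 = $2,486.50. Patient owes $2,486.50 (running OOP $4,806).
Claim 4 ($650): 25% coinsurance on $650 = $162.50. Patient owes $162.50 (running OOP $4,968.50).
Total paid by the patient: $2,144.75 + $174.75 + $2,486.50 + $162.50 = $4,968.50.

$4,968.50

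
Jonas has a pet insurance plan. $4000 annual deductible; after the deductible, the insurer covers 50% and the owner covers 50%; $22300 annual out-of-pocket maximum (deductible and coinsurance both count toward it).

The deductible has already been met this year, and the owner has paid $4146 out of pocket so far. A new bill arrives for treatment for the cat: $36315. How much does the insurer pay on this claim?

The deductible is already satisfied, so the full bill goes to coinsurance.
Owner's 50% share of $36315 is $18157.50.
Year-to-date out-of-pocket would reach $4146 + $18157.50 = $22303.50, above the $22300 maximum, so the owner pays only $22300 − $4146 = $18154.
The plan picks up $36315 − $18154 = $18161.

$18161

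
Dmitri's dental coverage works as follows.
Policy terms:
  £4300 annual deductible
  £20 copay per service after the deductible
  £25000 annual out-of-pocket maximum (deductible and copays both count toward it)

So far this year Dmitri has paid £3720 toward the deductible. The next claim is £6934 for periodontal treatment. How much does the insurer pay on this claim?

£6334

£3720 of the £4300 deductible is already met, leaving £580.
The remaining £6354 (= £6934 − £580) moves to the copay.
Copay on this service: £20.
So the patient owes £580 + £20 = £600 before any cap.
Cumulative spending £3720 + £600 = £4320 stays under the £25000 maximum.
The plan picks up £6934 − £600 = £6334.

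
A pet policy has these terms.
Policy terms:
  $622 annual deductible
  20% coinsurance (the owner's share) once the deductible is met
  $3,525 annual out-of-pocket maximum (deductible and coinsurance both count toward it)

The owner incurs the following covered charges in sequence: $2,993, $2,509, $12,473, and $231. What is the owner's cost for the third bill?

$1,927

#1 ($2,993): deductible takes $622, $2,371 remains; owner's 20% is $474.20. Owner owes $1,096.20 (running OOP $1,096.20).
#2 ($2,509): deductible met; 20% of $2,509 = $501.80. Owner pays $501.80; OOP now $1,598.
#3 ($12,473): deductible met; 20% of $12,473 = $2,494.60. Adding that to $1,598 gives $4,092.60, past the $3,525 cap; owner pays only $3,525 − $1,598 = $1,927.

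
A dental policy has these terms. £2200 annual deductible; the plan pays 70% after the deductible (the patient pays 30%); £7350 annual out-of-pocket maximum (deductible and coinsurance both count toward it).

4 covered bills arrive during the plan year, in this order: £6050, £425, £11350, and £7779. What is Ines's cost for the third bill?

£3405

Bill 1, £6050: £2200 to deductible, leaving £3850; coinsurance £3850 × 30% = £1155. Patient owes £3355 (running OOP £3355).
Bill 2, £425: deductible already satisfied, so patient's share is 30% × £425 = £127.50. Cost to patient: £127.50. OOP to date £3482.50.
Bill 3, £11350: deductible already satisfied, so patient's share is 30% × £11350 = £3405. Cost to patient: £3405. OOP to date £6887.50.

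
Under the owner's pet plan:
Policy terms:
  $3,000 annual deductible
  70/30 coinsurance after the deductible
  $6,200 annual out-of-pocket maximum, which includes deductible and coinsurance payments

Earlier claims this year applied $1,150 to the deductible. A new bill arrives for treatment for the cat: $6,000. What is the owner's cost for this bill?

$3,095

Deductible still to meet: $3,000 − $1,150 = $1,850.
That leaves $6,000 − $1,850 = $4,150 for coinsurance.
30% of $4,150 = $1,245 falls to the owner.
So the owner owes $1,850 + $1,245 = $3,095 before any cap.
Year-to-date out-of-pocket becomes $1,150 + $3,095 = $4,245, still under the $6,200 maximum, so no cap applies.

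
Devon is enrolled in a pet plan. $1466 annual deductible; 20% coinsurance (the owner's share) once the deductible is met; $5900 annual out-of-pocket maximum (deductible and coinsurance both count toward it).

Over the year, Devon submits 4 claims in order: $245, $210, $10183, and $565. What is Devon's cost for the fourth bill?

$113

Bill 1, $245: all of it applies to the deductible. Owner owes $245 (running OOP $245).
Bill 2, $210: fully absorbed by the deductible. Owner pays $210; OOP now $455.
Bill 3, $10183: $1011 to deductible, leaving $9172; owner's 20% is $1834.40. Owner pays $2845.40; OOP now $3300.40.
Bill 4, $565: deductible met; 20% of $565 = $113. Owner pays $113; OOP now $3413.40.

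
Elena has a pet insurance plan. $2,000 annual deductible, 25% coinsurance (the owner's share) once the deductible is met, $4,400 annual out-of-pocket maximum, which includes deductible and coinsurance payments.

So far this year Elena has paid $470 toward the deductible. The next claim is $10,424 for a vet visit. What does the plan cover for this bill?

$6,670.50

Deductible still to meet: $2,000 − $470 = $1,530.
That leaves $10,424 − $1,530 = $8,894 for coinsurance.
Owner's 25% share of $8,894 is $2,223.50.
So the owner owes $1,530 + $2,223.50 = $3,753.50 before any cap.
Cumulative spending $470 + $3,753.50 = $4,223.50 stays under the $4,400 maximum.
The plan picks up $10,424 − $3,753.50 = $6,670.50.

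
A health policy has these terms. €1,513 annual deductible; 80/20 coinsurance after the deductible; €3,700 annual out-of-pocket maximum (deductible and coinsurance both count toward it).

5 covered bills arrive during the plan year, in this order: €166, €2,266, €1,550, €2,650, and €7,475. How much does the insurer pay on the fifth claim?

#1 (€166): entire amount goes to the deductible. Patient owes €166 (running OOP €166). Plan pays €166 − €166 = €0.
#2 (€2,266): deductible takes €1,347, €919 remains; patient's 20% is €183.80. Patient pays €1,530.80; OOP now €1,696.80. Plan pays €2,266 − €1,530.80 = €735.20.
#3 (€1,550): deductible met; 20% of €1,550 = €310. Cost to patient: €310. OOP to date €2,006.80. Plan pays €1,550 − €310 = €1,240.
#4 (€2,650): deductible already satisfied, so patient's share is 20% × €2,650 = €530. Patient pays €530; OOP now €2,536.80. Plan pays €2,650 − €530 = €2,120.
#5 (€7,475): deductible met; 20% of €7,475 = €1,495. That would push OOP to €4,031.80, over the €3,700 cap, so patient pays €3,700 − €2,536.80 = €1,163.20. Plan pays €7,475 − €1,163.20 = €6,311.80.

€6,311.80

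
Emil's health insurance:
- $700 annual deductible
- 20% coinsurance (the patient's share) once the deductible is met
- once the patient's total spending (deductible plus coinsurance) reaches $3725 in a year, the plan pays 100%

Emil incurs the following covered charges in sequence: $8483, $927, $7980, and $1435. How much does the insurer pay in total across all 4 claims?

Claim 1 — $8483: $700 to deductible, leaving $7783; patient's 20% is $1556.60. Cost to patient: $2256.60. OOP to date $2256.60. Plan pays $8483 − $2256.60 = $6226.40.
Claim 2 — $927: 20% coinsurance on $927 = $185.40. Cost to patient: $185.40. OOP to date $2442. Plan pays $927 − $185.40 = $741.60.
Claim 3 — $7980: deductible met; 20% of $7980 = $1596. OOP would hit $4038 > $3725, so the cap limits the patient to $3725 − $2442 = $1283. Insurer: $7980 − $1283 = $6697.
Claim 4 — $1435: 20% coinsurance on $1435 = $287. That would push OOP to $4012, over the $3725 cap, so patient pays $3725 − $3725 = $0. Insurer: $1435 − $0 = $1435.
Insurer total: $6226.40 + $741.60 + $6697 + $1435 = $15100.

$15100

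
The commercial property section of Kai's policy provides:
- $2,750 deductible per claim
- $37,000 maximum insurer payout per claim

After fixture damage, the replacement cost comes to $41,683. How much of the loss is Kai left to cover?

$4,683

Less the $2,750 deductible: $41,683 − $2,750 = $38,933.
Since $38,933 > $37,000, the payout is capped at $37,000.
Business's share is the uncovered remainder: $41,683 − $37,000 = $4,683.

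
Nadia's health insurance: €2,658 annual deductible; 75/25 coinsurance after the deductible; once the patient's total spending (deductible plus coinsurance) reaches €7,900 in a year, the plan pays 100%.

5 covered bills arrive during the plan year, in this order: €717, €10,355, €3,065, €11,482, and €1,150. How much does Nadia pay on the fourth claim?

Bill 1, €717: fully absorbed by the deductible. Patient owes €717 (running OOP €717).
Bill 2, €10,355: €1,941 to deductible, leaving €8,414; 25% of €8,414 = €2,103.50. Patient pays €4,044.50; OOP now €4,761.50.
Bill 3, €3,065: deductible met; 25% of €3,065 = €766.25. Cost to patient: €766.25. OOP to date €5,527.75.
Bill 4, €11,482: deductible already satisfied, so patient's share is 25% × €11,482 = €2,870.50. OOP would hit €8,398.25 > €7,900, so the cap limits the patient to €7,900 − €5,527.75 = €2,372.25.

€2,372.25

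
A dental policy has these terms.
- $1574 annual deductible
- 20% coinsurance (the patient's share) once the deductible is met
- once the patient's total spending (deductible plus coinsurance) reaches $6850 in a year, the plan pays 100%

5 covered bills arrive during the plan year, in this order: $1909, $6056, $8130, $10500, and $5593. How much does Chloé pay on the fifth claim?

Bill 1, $1909: $1574 to deductible, leaving $335; coinsurance $335 × 20% = $67. Cost to patient: $1641. OOP to date $1641.
Bill 2, $6056: 20% coinsurance on $6056 = $1211.20. Patient owes $1211.20 (running OOP $2852.20).
Bill 3, $8130: deductible met; 20% of $8130 = $1626. Cost to patient: $1626. OOP to date $4478.20.
Bill 4, $10500: deductible already satisfied, so patient's share is 20% × $10500 = $2100. Cost to patient: $2100. OOP to date $6578.20.
Bill 5, $5593: deductible met; 20% of $5593 = $1118.60. Adding that to $6578.20 gives $7696.80, past the $6850 cap; patient pays only $6850 − $6578.20 = $271.80.

$271.80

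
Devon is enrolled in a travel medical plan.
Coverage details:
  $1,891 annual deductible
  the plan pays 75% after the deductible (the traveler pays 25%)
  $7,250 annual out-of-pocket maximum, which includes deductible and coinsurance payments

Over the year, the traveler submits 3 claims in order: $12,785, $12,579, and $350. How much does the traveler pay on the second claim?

$2,635.50

#1 ($12,785): $1,891 finishes the deductible; $10,894 goes to coinsurance; coinsurance $10,894 × 25% = $2,723.50. Traveler pays $4,614.50; OOP now $4,614.50.
#2 ($12,579): deductible already satisfied, so traveler's share is 25% × $12,579 = $3,144.75. That would push OOP to $7,759.25, over the $7,250 cap, so traveler pays $7,250 − $4,614.50 = $2,635.50.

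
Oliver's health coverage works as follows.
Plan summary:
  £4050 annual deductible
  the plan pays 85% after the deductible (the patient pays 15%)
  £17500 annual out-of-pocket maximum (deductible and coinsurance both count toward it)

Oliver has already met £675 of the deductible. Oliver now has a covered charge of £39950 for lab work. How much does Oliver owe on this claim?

£8861.25

Deductible still to meet: £4050 − £675 = £3375.
That leaves £39950 − £3375 = £36575 for coinsurance.
Patient's 15% share of £36575 is £5486.25.
Patient responsibility before any cap: £3375 + £5486.25 = £8861.25.
Year-to-date out-of-pocket becomes £675 + £8861.25 = £9536.25, still under the £17500 maximum, so no cap applies.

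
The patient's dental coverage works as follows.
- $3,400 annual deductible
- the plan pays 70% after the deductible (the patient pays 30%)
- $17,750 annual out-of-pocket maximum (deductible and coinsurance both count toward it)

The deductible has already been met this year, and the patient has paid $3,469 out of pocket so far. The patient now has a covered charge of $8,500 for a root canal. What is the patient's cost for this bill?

The deductible is already satisfied, so the full bill goes to coinsurance.
Patient's 30% share of $8,500 is $2,550.
Total out-of-pocket so far would be $3,469 + $2,550 = $6,019, below the $17,750 cap — no reduction.

$2,550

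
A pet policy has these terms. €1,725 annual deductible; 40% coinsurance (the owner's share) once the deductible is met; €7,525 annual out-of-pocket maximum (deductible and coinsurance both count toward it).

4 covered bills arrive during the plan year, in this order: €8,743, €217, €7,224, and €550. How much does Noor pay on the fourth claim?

€16.40

Bill 1, €8,743: €1,725 to deductible, leaving €7,018; coinsurance €7,018 × 40% = €2,807.20. Owner pays €4,532.20; OOP now €4,532.20.
Bill 2, €217: 40% coinsurance on €217 = €86.80. Cost to owner: €86.80. OOP to date €4,619.
Bill 3, €7,224: 40% coinsurance on €7,224 = €2,889.60. Owner pays €2,889.60; OOP now €7,508.60.
Bill 4, €550: deductible already satisfied, so owner's share is 40% × €550 = €220. OOP would hit €7,728.60 > €7,525, so the cap limits the owner to €7,525 − €7,508.60 = €16.40.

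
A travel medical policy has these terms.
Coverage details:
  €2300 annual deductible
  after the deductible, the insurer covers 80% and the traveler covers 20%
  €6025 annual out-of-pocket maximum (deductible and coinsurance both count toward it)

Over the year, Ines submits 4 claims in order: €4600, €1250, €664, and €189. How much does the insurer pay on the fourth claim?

Bill 1, €4600: €2300 finishes the deductible; €2300 goes to coinsurance; 20% of €2300 = €460. Traveler owes €2760 (running OOP €2760). Plan pays €4600 − €2760 = €1840.
Bill 2, €1250: 20% coinsurance on €1250 = €250. Traveler owes €250 (running OOP €3010). Insurer: €1250 − €250 = €1000.
Bill 3, €664: deductible already satisfied, so traveler's share is 20% × €664 = €132.80. Traveler pays €132.80; OOP now €3142.80. Insurer: €664 − €132.80 = €531.20.
Bill 4, €189: deductible already satisfied, so traveler's share is 20% × €189 = €37.80. Cost to traveler: €37.80. OOP to date €3180.60. Plan pays €189 − €37.80 = €151.20.

€151.20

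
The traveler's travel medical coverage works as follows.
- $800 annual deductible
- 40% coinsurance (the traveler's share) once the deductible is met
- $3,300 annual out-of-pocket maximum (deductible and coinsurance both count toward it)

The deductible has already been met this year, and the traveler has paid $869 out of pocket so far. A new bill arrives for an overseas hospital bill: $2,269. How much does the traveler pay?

With the deductible met, the entire $2,269 is subject to coinsurance.
40% of $2,269 = $907.60 falls to the traveler.
Cumulative spending $869 + $907.60 = $1,776.60 stays under the $3,300 maximum.

$907.60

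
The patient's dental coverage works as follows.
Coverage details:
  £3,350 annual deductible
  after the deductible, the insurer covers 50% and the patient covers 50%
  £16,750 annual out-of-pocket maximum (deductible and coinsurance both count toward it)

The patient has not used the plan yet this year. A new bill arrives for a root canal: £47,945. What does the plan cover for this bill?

£31,195

Nothing has been paid toward the £3,350 deductible, so the first £3,350 of this charge is applied there.
After the £3,350 deductible portion, £47,945 − £3,350 = £44,595 is subject to coinsurance.
50% of £44,595 = £22,297.50 falls to the patient.
So the patient owes £3,350 + £22,297.50 = £25,647.50 before any cap.
Adding £25,647.50 to the £0 already spent would give £25,647.50, which exceeds the £16,750 cap; the patient pays just £16,750 − £0 = £16,750.
The plan picks up £47,945 − £16,750 = £31,195.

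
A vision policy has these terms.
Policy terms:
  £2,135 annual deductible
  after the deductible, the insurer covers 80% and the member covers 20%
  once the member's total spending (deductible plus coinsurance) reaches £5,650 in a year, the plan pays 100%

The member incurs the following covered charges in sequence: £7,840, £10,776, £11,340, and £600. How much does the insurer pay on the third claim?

#1 (£7,840): £2,135 to deductible, leaving £5,705; member's 20% is £1,141. Cost to member: £3,276. OOP to date £3,276. Plan pays £7,840 − £3,276 = £4,564.
#2 (£10,776): 20% coinsurance on £10,776 = £2,155.20. Member pays £2,155.20; OOP now £5,431.20. Plan pays £10,776 − £2,155.20 = £8,620.80.
#3 (£11,340): 20% coinsurance on £11,340 = £2,268. Adding that to £5,431.20 gives £7,699.20, past the £5,650 cap; member pays only £5,650 − £5,431.20 = £218.80. Plan pays £11,340 − £218.80 = £11,121.20.

£11,121.20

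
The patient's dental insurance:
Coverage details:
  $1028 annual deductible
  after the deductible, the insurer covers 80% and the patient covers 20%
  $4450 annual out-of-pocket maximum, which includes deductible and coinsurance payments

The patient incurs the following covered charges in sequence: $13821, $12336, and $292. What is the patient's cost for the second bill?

$863.40

Claim 1 — $13821: $1028 to deductible, leaving $12793; patient's 20% is $2558.60. Patient owes $3586.60 (running OOP $3586.60).
Claim 2 — $12336: 20% coinsurance on $12336 = $2467.20. OOP would hit $6053.80 > $4450, so the cap limits the patient to $4450 − $3586.60 = $863.40.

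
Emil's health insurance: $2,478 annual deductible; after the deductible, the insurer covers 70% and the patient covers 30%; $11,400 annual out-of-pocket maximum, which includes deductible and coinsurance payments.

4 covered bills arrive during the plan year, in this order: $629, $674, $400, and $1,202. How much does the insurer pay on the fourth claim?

$298.90

Bill 1, $629: fully absorbed by the deductible. Patient owes $629 (running OOP $629). Insurer: $629 − $629 = $0.
Bill 2, $674: all of it applies to the deductible. Cost to patient: $674. OOP to date $1,303. Insurer: $674 − $674 = $0.
Bill 3, $400: fully absorbed by the deductible. Cost to patient: $400. OOP to date $1,703. Insurer: $400 − $400 = $0.
Bill 4, $1,202: deductible takes $775, $427 remains; patient's 30% is $128.10. Patient owes $903.10 (running OOP $2,606.10). Plan pays $1,202 − $903.10 = $298.90.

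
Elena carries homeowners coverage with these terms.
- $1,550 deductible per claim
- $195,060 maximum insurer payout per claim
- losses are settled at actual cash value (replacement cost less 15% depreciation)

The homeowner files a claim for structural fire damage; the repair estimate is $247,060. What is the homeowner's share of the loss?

Actual cash value after 15% depreciation: $247,060 × 85% = $210,001.
Subtract the deductible: $210,001 − $1,550 = $208,451.
Since $208,451 > $195,060, the payout is capped at $195,060.
Out of pocket: $247,060 − $195,060 = $52,000.

$52,000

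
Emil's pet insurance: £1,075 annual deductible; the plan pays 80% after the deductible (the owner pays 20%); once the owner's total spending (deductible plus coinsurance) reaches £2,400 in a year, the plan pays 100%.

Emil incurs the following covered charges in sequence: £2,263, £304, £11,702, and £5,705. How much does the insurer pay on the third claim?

#1 (£2,263): £1,075 finishes the deductible; £1,188 goes to coinsurance; 20% of £1,188 = £237.60. Owner owes £1,312.60 (running OOP £1,312.60). Insurer: £2,263 − £1,312.60 = £950.40.
#2 (£304): 20% coinsurance on £304 = £60.80. Owner owes £60.80 (running OOP £1,373.40). Plan pays £304 − £60.80 = £243.20.
#3 (£11,702): 20% coinsurance on £11,702 = £2,340.40. That would push OOP to £3,713.80, over the £2,400 cap, so owner pays £2,400 − £1,373.40 = £1,026.60. Insurer: £11,702 − £1,026.60 = £10,675.40.

£10,675.40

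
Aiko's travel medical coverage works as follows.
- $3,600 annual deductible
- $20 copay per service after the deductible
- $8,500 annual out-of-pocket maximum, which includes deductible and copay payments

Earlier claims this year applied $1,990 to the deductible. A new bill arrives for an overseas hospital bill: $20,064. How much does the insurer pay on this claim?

$18,434

Deductible still to meet: $3,600 − $1,990 = $1,610.
That leaves $20,064 − $1,610 = $18,454 for the copay.
Copay on this service: $20.
So the traveler owes $1,610 + $20 = $1,630 before any cap.
Cumulative spending $1,990 + $1,630 = $3,620 stays under the $8,500 maximum.
Insurer pays the balance: $20,064 − $1,630 = $18,434.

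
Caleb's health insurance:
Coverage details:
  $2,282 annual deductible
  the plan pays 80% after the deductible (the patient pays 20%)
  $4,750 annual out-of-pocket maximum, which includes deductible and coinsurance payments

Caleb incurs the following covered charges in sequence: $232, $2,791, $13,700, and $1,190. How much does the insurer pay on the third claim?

#1 ($232): fully absorbed by the deductible. Cost to patient: $232. OOP to date $232. Insurer: $232 − $232 = $0.
#2 ($2,791): deductible takes $2,050, $741 remains; 20% of $741 = $148.20. Patient owes $2,198.20 (running OOP $2,430.20). Insurer: $2,791 − $2,198.20 = $592.80.
#3 ($13,700): deductible already satisfied, so patient's share is 20% × $13,700 = $2,740. Adding that to $2,430.20 gives $5,170.20, past the $4,750 cap; patient pays only $4,750 − $2,430.20 = $2,319.80. Insurer: $13,700 − $2,319.80 = $11,380.20.

$11,380.20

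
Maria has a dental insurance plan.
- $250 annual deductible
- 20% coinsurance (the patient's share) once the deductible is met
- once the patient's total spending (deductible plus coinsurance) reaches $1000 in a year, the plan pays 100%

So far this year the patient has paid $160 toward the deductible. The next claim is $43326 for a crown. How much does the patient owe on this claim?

Remaining deductible: $250 − $160 = $90.
The remaining $43236 (= $43326 − $90) moves to coinsurance.
Patient's 20% share of $43236 is $8647.20.
Patient responsibility before any cap: $90 + $8647.20 = $8737.20.
Adding $8737.20 to the $160 already spent would give $8897.20, which exceeds the $1000 cap; the patient pays just $1000 − $160 = $840.

$840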